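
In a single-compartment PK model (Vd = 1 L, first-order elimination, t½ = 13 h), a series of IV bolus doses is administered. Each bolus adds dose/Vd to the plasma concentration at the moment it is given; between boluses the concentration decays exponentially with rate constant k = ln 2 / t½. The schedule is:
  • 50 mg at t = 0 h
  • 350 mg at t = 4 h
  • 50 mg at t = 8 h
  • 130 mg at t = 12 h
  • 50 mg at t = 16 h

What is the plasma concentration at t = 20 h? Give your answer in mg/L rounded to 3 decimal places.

317.968 mg/L

k = ln 2 / 13 = 0.05332 per h
Dose 1 (50 mg at t=0 h): 50·exp(−0.05332·20) = 17.213 mg/L
Dose 2 (350 mg at t=4 h): 350·exp(−0.05332·16) = 149.132 mg/L
Dose 3 (50 mg at t=8 h): 50·exp(−0.05332·12) = 26.369 mg/L
Dose 4 (130 mg at t=12 h): 130·exp(−0.05332·8) = 84.858 mg/L
Dose 5 (50 mg at t=16 h): 50·exp(−0.05332·4) = 40.397 mg/L
C(20) = 17.213 + 149.132 + 26.369 + 84.858 + 40.397 = 317.968 mg/L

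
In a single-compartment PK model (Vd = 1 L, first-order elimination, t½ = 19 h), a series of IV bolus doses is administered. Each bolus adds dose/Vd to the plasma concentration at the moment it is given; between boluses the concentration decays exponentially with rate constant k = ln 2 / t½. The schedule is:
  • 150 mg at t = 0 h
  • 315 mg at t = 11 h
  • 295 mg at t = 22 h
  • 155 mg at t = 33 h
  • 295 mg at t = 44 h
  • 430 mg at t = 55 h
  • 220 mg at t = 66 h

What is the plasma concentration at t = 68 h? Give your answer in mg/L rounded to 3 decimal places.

k = ln 2 / 19 = 0.03648 per h
Dose 1 (150 mg at t=0 h): 150·exp(−0.03648·68) = 12.552 mg/L
Dose 2 (315 mg at t=11 h): 315·exp(−0.03648·57) = 39.375 mg/L
Dose 3 (295 mg at t=22 h): 295·exp(−0.03648·46) = 55.082 mg/L
Dose 4 (155 mg at t=33 h): 155·exp(−0.03648·35) = 43.232 mg/L
Dose 5 (295 mg at t=44 h): 295·exp(−0.03648·24) = 122.906 mg/L
Dose 6 (430 mg at t=55 h): 430·exp(−0.03648·13) = 267.609 mg/L
Dose 7 (220 mg at t=66 h): 220·exp(−0.03648·2) = 204.520 mg/L
C(68) = 12.552 + 39.375 + 55.082 + 43.232 + 122.906 + 267.609 + 204.520 = 745.276 mg/L

745.276 mg/L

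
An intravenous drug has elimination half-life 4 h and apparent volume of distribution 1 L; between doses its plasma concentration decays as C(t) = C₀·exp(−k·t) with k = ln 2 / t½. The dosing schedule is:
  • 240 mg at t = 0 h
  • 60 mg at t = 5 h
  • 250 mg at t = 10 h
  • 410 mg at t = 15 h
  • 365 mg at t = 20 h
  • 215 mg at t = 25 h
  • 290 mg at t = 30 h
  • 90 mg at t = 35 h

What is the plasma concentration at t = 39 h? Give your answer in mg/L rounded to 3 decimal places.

147.026 mg/L

k = ln 2 / 4 = 0.17329 per h
Dose 1 (240 mg at t=0 h): 240·exp(−0.17329·39) = 0.279 mg/L
Dose 2 (60 mg at t=5 h): 60·exp(−0.17329·34) = 0.166 mg/L
Dose 3 (250 mg at t=10 h): 250·exp(−0.17329·29) = 1.642 mg/L
Dose 4 (410 mg at t=15 h): 410·exp(−0.17329·24) = 6.406 mg/L
Dose 5 (365 mg at t=20 h): 365·exp(−0.17329·19) = 13.564 mg/L
Dose 6 (215 mg at t=25 h): 215·exp(−0.17329·14) = 19.003 mg/L
Dose 7 (290 mg at t=30 h): 290·exp(−0.17329·9) = 60.965 mg/L
Dose 8 (90 mg at t=35 h): 90·exp(−0.17329·4) = 45.000 mg/L
C(39) = 0.279 + 0.166 + 1.642 + 6.406 + 13.564 + 19.003 + 60.965 + 45.000 = 147.026 mg/L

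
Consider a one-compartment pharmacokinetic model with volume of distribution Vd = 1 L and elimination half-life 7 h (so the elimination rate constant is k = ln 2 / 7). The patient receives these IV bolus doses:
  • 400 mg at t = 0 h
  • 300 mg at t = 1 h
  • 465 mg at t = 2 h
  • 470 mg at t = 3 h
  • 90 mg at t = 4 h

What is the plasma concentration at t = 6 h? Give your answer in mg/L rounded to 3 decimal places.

1139.631 mg/L

k = ln 2 / 7 = 0.09902 per h
Dose 1 (400 mg at t=0 h): 400·exp(−0.09902·6) = 220.818 mg/L
Dose 2 (300 mg at t=1 h): 300·exp(−0.09902·5) = 182.852 mg/L
Dose 3 (465 mg at t=2 h): 465·exp(−0.09902·4) = 312.922 mg/L
Dose 4 (470 mg at t=3 h): 470·exp(−0.09902·3) = 349.209 mg/L
Dose 5 (90 mg at t=4 h): 90·exp(−0.09902·2) = 73.830 mg/L
C(6) = 220.818 + 182.852 + 312.922 + 349.209 + 73.830 = 1139.631 mg/L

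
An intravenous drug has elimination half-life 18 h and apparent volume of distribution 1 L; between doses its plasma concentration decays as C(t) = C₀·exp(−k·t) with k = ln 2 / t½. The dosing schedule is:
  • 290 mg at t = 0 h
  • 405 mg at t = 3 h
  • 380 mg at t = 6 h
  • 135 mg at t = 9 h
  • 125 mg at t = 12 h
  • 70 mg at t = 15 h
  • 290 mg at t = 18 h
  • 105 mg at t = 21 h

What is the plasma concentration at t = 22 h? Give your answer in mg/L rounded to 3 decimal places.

k = ln 2 / 18 = 0.03851 per h
Dose 1 (290 mg at t=0 h): 290·exp(−0.03851·22) = 124.300 mg/L
Dose 2 (405 mg at t=3 h): 405·exp(−0.03851·19) = 194.850 mg/L
Dose 3 (380 mg at t=6 h): 380·exp(−0.03851·16) = 205.211 mg/L
Dose 4 (135 mg at t=9 h): 135·exp(−0.03851·13) = 81.832 mg/L
Dose 5 (125 mg at t=12 h): 125·exp(−0.03851·10) = 85.049 mg/L
Dose 6 (70 mg at t=15 h): 70·exp(−0.03851·7) = 53.460 mg/L
Dose 7 (290 mg at t=18 h): 290·exp(−0.03851·4) = 248.601 mg/L
Dose 8 (105 mg at t=21 h): 105·exp(−0.03851·1) = 101.034 mg/L
C(22) = 124.300 + 194.850 + 205.211 + 81.832 + 85.049 + 53.460 + 248.601 + 101.034 = 1094.338 mg/L

1094.338 mg/L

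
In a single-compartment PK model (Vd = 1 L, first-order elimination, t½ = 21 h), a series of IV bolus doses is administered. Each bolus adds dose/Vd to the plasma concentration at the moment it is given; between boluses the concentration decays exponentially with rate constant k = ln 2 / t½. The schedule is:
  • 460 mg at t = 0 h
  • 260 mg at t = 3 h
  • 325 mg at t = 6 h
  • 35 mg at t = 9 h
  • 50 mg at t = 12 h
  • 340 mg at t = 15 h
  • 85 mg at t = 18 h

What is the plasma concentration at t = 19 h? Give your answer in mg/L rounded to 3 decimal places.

k = ln 2 / 21 = 0.03301 per h
Dose 1 (460 mg at t=0 h): 460·exp(−0.03301·19) = 245.696 mg/L
Dose 2 (260 mg at t=3 h): 260·exp(−0.03301·16) = 153.326 mg/L
Dose 3 (325 mg at t=6 h): 325·exp(−0.03301·13) = 211.608 mg/L
Dose 4 (35 mg at t=9 h): 35·exp(−0.03301·10) = 25.161 mg/L
Dose 5 (50 mg at t=12 h): 50·exp(−0.03301·7) = 39.685 mg/L
Dose 6 (340 mg at t=15 h): 340·exp(−0.03301·4) = 297.948 mg/L
Dose 7 (85 mg at t=18 h): 85·exp(−0.03301·1) = 82.240 mg/L
C(19) = 245.696 + 153.326 + 211.608 + 25.161 + 39.685 + 297.948 + 82.240 = 1055.663 mg/L

1055.663 mg/L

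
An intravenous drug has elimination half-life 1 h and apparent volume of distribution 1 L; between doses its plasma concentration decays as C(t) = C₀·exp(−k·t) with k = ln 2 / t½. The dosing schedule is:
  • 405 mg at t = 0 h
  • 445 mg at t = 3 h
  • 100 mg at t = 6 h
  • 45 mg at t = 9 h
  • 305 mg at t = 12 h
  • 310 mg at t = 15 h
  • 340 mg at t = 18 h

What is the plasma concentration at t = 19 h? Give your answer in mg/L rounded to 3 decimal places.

k = ln 2 / 1 = 0.69315 per h
Dose 1 (405 mg at t=0 h): 405·exp(−0.69315·19) = 0.001 mg/L
Dose 2 (445 mg at t=3 h): 445·exp(−0.69315·16) = 0.007 mg/L
Dose 3 (100 mg at t=6 h): 100·exp(−0.69315·13) = 0.012 mg/L
Dose 4 (45 mg at t=9 h): 45·exp(−0.69315·10) = 0.044 mg/L
Dose 5 (305 mg at t=12 h): 305·exp(−0.69315·7) = 2.383 mg/L
Dose 6 (310 mg at t=15 h): 310·exp(−0.69315·4) = 19.375 mg/L
Dose 7 (340 mg at t=18 h): 340·exp(−0.69315·1) = 170.000 mg/L
C(19) = 0.001 + 0.007 + 0.012 + 0.044 + 2.383 + 19.375 + 170.000 = 191.822 mg/L

191.822 mg/L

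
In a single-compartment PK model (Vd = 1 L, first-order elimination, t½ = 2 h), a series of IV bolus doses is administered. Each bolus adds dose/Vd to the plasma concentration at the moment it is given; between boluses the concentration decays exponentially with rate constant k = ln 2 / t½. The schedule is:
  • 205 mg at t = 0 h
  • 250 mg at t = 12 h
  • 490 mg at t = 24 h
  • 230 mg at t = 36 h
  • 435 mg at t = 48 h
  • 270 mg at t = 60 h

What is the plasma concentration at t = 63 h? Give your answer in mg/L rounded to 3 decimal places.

k = ln 2 / 2 = 0.34657 per h
Dose 1 (205 mg at t=0 h): 205·exp(−0.34657·63) = 0.000 mg/L
Dose 2 (250 mg at t=12 h): 250·exp(−0.34657·51) = 0.000 mg/L
Dose 3 (490 mg at t=24 h): 490·exp(−0.34657·39) = 0.001 mg/L
Dose 4 (230 mg at t=36 h): 230·exp(−0.34657·27) = 0.020 mg/L
Dose 5 (435 mg at t=48 h): 435·exp(−0.34657·15) = 2.403 mg/L
Dose 6 (270 mg at t=60 h): 270·exp(−0.34657·3) = 95.459 mg/L
C(63) = 0.000 + 0.000 + 0.001 + 0.020 + 2.403 + 95.459 = 97.883 mg/L

97.883 mg/L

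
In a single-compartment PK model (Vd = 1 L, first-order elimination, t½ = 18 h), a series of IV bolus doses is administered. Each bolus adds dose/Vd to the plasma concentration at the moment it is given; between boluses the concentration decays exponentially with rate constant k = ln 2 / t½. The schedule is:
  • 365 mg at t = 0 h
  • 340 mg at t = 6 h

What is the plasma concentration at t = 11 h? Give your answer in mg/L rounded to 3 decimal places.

k = ln 2 / 18 = 0.03851 per h
Dose 1 (365 mg at t=0 h): 365·exp(−0.03851·11) = 238.963 mg/L
Dose 2 (340 mg at t=6 h): 340·exp(−0.03851·5) = 280.453 mg/L
C(11) = 238.963 + 280.453 = 519.415 mg/L

519.415 mg/L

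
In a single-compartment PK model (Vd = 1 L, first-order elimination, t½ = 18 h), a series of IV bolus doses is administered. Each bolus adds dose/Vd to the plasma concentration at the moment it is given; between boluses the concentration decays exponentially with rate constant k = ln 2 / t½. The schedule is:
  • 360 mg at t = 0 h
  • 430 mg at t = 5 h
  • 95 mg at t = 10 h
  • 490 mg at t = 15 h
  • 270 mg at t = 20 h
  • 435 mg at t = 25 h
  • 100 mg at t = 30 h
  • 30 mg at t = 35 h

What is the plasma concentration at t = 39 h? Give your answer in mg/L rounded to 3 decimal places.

k = ln 2 / 18 = 0.03851 per h
Dose 1 (360 mg at t=0 h): 360·exp(−0.03851·39) = 80.181 mg/L
Dose 2 (430 mg at t=5 h): 430·exp(−0.03851·34) = 116.106 mg/L
Dose 3 (95 mg at t=10 h): 95·exp(−0.03851·29) = 31.098 mg/L
Dose 4 (490 mg at t=15 h): 490·exp(−0.03851·24) = 194.457 mg/L
Dose 5 (270 mg at t=20 h): 270·exp(−0.03851·19) = 129.900 mg/L
Dose 6 (435 mg at t=25 h): 435·exp(−0.03851·14) = 253.720 mg/L
Dose 7 (100 mg at t=30 h): 100·exp(−0.03851·9) = 70.711 mg/L
Dose 8 (30 mg at t=35 h): 30·exp(−0.03851·4) = 25.717 mg/L
C(39) = 80.181 + 116.106 + 31.098 + 194.457 + 129.900 + 253.720 + 70.711 + 25.717 = 901.890 mg/L

901.890 mg/L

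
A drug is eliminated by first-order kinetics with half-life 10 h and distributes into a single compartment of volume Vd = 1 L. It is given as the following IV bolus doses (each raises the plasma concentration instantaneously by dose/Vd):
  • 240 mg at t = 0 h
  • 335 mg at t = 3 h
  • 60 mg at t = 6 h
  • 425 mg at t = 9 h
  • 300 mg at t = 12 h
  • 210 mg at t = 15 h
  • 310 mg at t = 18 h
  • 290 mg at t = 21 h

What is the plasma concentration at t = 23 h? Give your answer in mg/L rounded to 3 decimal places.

k = ln 2 / 10 = 0.06931 per h
Dose 1 (240 mg at t=0 h): 240·exp(−0.06931·23) = 48.735 mg/L
Dose 2 (335 mg at t=3 h): 335·exp(−0.06931·20) = 83.750 mg/L
Dose 3 (60 mg at t=6 h): 60·exp(−0.06931·17) = 18.467 mg/L
Dose 4 (425 mg at t=9 h): 425·exp(−0.06931·14) = 161.045 mg/L
Dose 5 (300 mg at t=12 h): 300·exp(−0.06931·11) = 139.955 mg/L
Dose 6 (210 mg at t=15 h): 210·exp(−0.06931·8) = 120.613 mg/L
Dose 7 (310 mg at t=18 h): 310·exp(−0.06931·5) = 219.203 mg/L
Dose 8 (290 mg at t=21 h): 290·exp(−0.06931·2) = 252.460 mg/L
C(23) = 48.735 + 83.750 + 18.467 + 161.045 + 139.955 + 120.613 + 219.203 + 252.460 = 1044.228 mg/L

1044.228 mg/L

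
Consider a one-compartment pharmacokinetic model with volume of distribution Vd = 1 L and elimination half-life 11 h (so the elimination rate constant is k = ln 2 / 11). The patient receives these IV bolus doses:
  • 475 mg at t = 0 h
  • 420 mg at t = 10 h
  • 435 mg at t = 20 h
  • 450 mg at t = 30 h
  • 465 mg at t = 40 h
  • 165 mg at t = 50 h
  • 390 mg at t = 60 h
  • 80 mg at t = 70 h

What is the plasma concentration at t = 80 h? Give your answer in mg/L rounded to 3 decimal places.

252.870 mg/L

k = ln 2 / 11 = 0.06301 per h
Dose 1 (475 mg at t=0 h): 475·exp(−0.06301·80) = 3.072 mg/L
Dose 2 (420 mg at t=10 h): 420·exp(−0.06301·70) = 5.100 mg/L
Dose 3 (435 mg at t=20 h): 435·exp(−0.06301·60) = 9.920 mg/L
Dose 4 (450 mg at t=30 h): 450·exp(−0.06301·50) = 19.271 mg/L
Dose 5 (465 mg at t=40 h): 465·exp(−0.06301·40) = 37.394 mg/L
Dose 6 (165 mg at t=50 h): 165·exp(−0.06301·30) = 24.917 mg/L
Dose 7 (390 mg at t=60 h): 390·exp(−0.06301·20) = 110.595 mg/L
Dose 8 (80 mg at t=70 h): 80·exp(−0.06301·10) = 42.602 mg/L
C(80) = 3.072 + 5.100 + 9.920 + 19.271 + 37.394 + 24.917 + 110.595 + 42.602 = 252.870 mg/L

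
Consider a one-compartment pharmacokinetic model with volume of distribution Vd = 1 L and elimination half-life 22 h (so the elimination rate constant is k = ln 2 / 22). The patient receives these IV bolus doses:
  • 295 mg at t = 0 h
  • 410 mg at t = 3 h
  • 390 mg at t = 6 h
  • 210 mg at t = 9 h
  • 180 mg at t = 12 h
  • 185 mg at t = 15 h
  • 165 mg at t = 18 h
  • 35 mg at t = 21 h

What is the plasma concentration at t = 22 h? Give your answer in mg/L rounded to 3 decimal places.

k = ln 2 / 22 = 0.03151 per h
Dose 1 (295 mg at t=0 h): 295·exp(−0.03151·22) = 147.500 mg/L
Dose 2 (410 mg at t=3 h): 410·exp(−0.03151·19) = 225.322 mg/L
Dose 3 (390 mg at t=6 h): 390·exp(−0.03151·16) = 235.577 mg/L
Dose 4 (210 mg at t=9 h): 210·exp(−0.03151·13) = 139.424 mg/L
Dose 5 (180 mg at t=12 h): 180·exp(−0.03151·10) = 131.353 mg/L
Dose 6 (185 mg at t=15 h): 185·exp(−0.03151·7) = 148.385 mg/L
Dose 7 (165 mg at t=18 h): 165·exp(−0.03151·4) = 145.463 mg/L
Dose 8 (35 mg at t=21 h): 35·exp(−0.03151·1) = 33.914 mg/L
C(22) = 147.500 + 225.322 + 235.577 + 139.424 + 131.353 + 148.385 + 145.463 + 33.914 = 1206.939 mg/L

1206.939 mg/L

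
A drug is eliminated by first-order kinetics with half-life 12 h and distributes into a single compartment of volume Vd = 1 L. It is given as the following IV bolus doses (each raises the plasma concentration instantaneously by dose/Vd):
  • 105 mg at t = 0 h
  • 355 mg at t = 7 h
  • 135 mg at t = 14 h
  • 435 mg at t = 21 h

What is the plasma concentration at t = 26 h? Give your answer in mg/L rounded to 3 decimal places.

k = ln 2 / 12 = 0.05776 per h
Dose 1 (105 mg at t=0 h): 105·exp(−0.05776·26) = 23.386 mg/L
Dose 2 (355 mg at t=7 h): 355·exp(−0.05776·19) = 118.467 mg/L
Dose 3 (135 mg at t=14 h): 135·exp(−0.05776·12) = 67.500 mg/L
Dose 4 (435 mg at t=21 h): 435·exp(−0.05776·5) = 325.882 mg/L
C(26) = 23.386 + 118.467 + 67.500 + 325.882 = 535.235 mg/L

535.235 mg/L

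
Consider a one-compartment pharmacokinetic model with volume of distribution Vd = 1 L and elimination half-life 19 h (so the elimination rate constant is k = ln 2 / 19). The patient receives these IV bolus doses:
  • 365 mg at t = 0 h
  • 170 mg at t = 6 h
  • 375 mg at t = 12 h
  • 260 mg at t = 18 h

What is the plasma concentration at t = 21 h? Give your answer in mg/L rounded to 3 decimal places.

771.105 mg/L

k = ln 2 / 19 = 0.03648 per h
Dose 1 (365 mg at t=0 h): 365·exp(−0.03648·21) = 169.658 mg/L
Dose 2 (170 mg at t=6 h): 170·exp(−0.03648·15) = 98.354 mg/L
Dose 3 (375 mg at t=12 h): 375·exp(−0.03648·9) = 270.046 mg/L
Dose 4 (260 mg at t=18 h): 260·exp(−0.03648·3) = 233.046 mg/L
C(21) = 169.658 + 98.354 + 270.046 + 233.046 = 771.105 mg/L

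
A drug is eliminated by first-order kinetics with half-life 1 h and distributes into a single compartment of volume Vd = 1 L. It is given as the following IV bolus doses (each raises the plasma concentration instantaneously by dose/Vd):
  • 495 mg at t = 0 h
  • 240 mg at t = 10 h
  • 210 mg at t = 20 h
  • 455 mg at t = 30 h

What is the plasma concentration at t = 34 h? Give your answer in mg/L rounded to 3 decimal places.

k = ln 2 / 1 = 0.69315 per h
Dose 1 (495 mg at t=0 h): 495·exp(−0.69315·34) = 0.000 mg/L
Dose 2 (240 mg at t=10 h): 240·exp(−0.69315·24) = 0.000 mg/L
Dose 3 (210 mg at t=20 h): 210·exp(−0.69315·14) = 0.013 mg/L
Dose 4 (455 mg at t=30 h): 455·exp(−0.69315·4) = 28.438 mg/L
C(34) = 0.000 + 0.000 + 0.013 + 28.438 = 28.450 mg/L

28.450 mg/L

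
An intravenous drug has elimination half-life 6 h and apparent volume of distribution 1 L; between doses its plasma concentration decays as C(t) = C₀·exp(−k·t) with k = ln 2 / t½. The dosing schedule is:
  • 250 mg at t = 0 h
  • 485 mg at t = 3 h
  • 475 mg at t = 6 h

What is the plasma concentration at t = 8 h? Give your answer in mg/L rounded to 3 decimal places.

748.417 mg/L

k = ln 2 / 6 = 0.11552 per h
Dose 1 (250 mg at t=0 h): 250·exp(−0.11552·8) = 99.213 mg/L
Dose 2 (485 mg at t=3 h): 485·exp(−0.11552·5) = 272.197 mg/L
Dose 3 (475 mg at t=6 h): 475·exp(−0.11552·2) = 377.008 mg/L
C(8) = 99.213 + 272.197 + 377.008 = 748.417 mg/L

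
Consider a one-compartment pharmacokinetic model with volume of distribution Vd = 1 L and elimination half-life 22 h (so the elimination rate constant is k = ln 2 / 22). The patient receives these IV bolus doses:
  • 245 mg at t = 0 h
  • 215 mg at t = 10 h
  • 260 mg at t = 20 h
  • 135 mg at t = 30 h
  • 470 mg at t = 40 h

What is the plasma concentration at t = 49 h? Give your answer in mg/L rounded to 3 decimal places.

k = ln 2 / 22 = 0.03151 per h
Dose 1 (245 mg at t=0 h): 245·exp(−0.03151·49) = 52.323 mg/L
Dose 2 (215 mg at t=10 h): 215·exp(−0.03151·39) = 62.921 mg/L
Dose 3 (260 mg at t=20 h): 260·exp(−0.03151·29) = 104.270 mg/L
Dose 4 (135 mg at t=30 h): 135·exp(−0.03151·19) = 74.191 mg/L
Dose 5 (470 mg at t=40 h): 470·exp(−0.03151·9) = 353.956 mg/L
C(49) = 52.323 + 62.921 + 104.270 + 74.191 + 353.956 = 647.661 mg/L

647.661 mg/L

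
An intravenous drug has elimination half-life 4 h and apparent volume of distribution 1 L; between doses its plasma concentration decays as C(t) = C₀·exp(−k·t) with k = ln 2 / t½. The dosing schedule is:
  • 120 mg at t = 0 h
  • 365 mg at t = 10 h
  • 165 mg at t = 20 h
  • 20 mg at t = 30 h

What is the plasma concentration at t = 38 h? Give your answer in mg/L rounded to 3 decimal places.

15.309 mg/L

k = ln 2 / 4 = 0.17329 per h
Dose 1 (120 mg at t=0 h): 120·exp(−0.17329·38) = 0.166 mg/L
Dose 2 (365 mg at t=10 h): 365·exp(−0.17329·28) = 2.852 mg/L
Dose 3 (165 mg at t=20 h): 165·exp(−0.17329·18) = 7.292 mg/L
Dose 4 (20 mg at t=30 h): 20·exp(−0.17329·8) = 5.000 mg/L
C(38) = 0.166 + 2.852 + 7.292 + 5.000 = 15.309 mg/L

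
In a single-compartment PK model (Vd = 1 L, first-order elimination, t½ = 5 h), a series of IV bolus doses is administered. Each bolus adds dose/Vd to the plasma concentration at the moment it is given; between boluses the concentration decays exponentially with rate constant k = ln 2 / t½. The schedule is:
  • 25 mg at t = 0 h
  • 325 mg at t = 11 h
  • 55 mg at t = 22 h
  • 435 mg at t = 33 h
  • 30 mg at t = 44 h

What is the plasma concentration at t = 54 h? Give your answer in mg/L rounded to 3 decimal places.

k = ln 2 / 5 = 0.13863 per h
Dose 1 (25 mg at t=0 h): 25·exp(−0.13863·54) = 0.014 mg/L
Dose 2 (325 mg at t=11 h): 325·exp(−0.13863·43) = 0.838 mg/L
Dose 3 (55 mg at t=22 h): 55·exp(−0.13863·32) = 0.651 mg/L
Dose 4 (435 mg at t=33 h): 435·exp(−0.13863·21) = 23.668 mg/L
Dose 5 (30 mg at t=44 h): 30·exp(−0.13863·10) = 7.500 mg/L
C(54) = 0.014 + 0.838 + 0.651 + 23.668 + 7.500 = 32.671 mg/L

32.671 mg/L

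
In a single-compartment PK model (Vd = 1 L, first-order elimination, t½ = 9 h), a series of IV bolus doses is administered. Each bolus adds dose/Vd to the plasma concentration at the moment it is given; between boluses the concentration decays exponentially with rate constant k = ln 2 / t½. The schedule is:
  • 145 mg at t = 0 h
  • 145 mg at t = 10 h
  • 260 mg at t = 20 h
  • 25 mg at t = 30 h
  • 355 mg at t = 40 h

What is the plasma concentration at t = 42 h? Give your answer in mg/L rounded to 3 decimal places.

380.050 mg/L

k = ln 2 / 9 = 0.07702 per h
Dose 1 (145 mg at t=0 h): 145·exp(−0.07702·42) = 5.709 mg/L
Dose 2 (145 mg at t=10 h): 145·exp(−0.07702·32) = 12.332 mg/L
Dose 3 (260 mg at t=20 h): 260·exp(−0.07702·22) = 47.766 mg/L
Dose 4 (25 mg at t=30 h): 25·exp(−0.07702·12) = 9.921 mg/L
Dose 5 (355 mg at t=40 h): 355·exp(−0.07702·2) = 304.322 mg/L
C(42) = 5.709 + 12.332 + 47.766 + 9.921 + 304.322 = 380.050 mg/L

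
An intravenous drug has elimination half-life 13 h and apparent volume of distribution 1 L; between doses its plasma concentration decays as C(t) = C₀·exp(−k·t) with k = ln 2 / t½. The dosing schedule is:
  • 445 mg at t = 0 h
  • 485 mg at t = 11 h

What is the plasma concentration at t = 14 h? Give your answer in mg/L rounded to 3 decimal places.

624.255 mg/L

k = ln 2 / 13 = 0.05332 per h
Dose 1 (445 mg at t=0 h): 445·exp(−0.05332·14) = 210.947 mg/L
Dose 2 (485 mg at t=11 h): 485·exp(−0.05332·3) = 413.307 mg/L
C(14) = 210.947 + 413.307 = 624.255 mg/L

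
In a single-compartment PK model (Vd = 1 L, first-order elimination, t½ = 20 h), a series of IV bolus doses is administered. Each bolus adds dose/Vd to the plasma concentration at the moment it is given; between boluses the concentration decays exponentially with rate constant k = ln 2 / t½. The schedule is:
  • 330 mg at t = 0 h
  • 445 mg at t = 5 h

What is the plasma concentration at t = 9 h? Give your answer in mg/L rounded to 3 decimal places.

628.969 mg/L

k = ln 2 / 20 = 0.03466 per h
Dose 1 (330 mg at t=0 h): 330·exp(−0.03466·9) = 241.574 mg/L
Dose 2 (445 mg at t=5 h): 445·exp(−0.03466·4) = 387.395 mg/L
C(9) = 241.574 + 387.395 = 628.969 mg/L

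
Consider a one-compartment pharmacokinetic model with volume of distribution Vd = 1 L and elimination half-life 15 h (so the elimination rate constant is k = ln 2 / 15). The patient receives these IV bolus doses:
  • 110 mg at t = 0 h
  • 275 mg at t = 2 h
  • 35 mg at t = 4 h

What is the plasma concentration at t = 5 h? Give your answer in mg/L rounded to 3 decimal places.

k = ln 2 / 15 = 0.04621 per h
Dose 1 (110 mg at t=0 h): 110·exp(−0.04621·5) = 87.307 mg/L
Dose 2 (275 mg at t=2 h): 275·exp(−0.04621·3) = 239.401 mg/L
Dose 3 (35 mg at t=4 h): 35·exp(−0.04621·1) = 33.419 mg/L
C(5) = 87.307 + 239.401 + 33.419 = 360.128 mg/L

360.128 mg/L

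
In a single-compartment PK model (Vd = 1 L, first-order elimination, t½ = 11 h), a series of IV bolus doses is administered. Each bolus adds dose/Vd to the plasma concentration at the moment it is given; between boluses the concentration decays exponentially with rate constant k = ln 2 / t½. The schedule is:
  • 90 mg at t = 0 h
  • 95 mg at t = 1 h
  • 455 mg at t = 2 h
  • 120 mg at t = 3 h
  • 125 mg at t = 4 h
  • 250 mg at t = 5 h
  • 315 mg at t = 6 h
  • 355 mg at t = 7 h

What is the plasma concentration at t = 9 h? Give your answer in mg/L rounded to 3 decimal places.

1342.591 mg/L

k = ln 2 / 11 = 0.06301 per h
Dose 1 (90 mg at t=0 h): 90·exp(−0.06301·9) = 51.044 mg/L
Dose 2 (95 mg at t=1 h): 95·exp(−0.06301·8) = 57.384 mg/L
Dose 3 (455 mg at t=2 h): 455·exp(−0.06301·7) = 292.716 mg/L
Dose 4 (120 mg at t=3 h): 120·exp(−0.06301·6) = 82.221 mg/L
Dose 5 (125 mg at t=4 h): 125·exp(−0.06301·5) = 91.218 mg/L
Dose 6 (250 mg at t=5 h): 250·exp(−0.06301·4) = 194.301 mg/L
Dose 7 (315 mg at t=6 h): 315·exp(−0.06301·3) = 260.742 mg/L
Dose 8 (355 mg at t=7 h): 355·exp(−0.06301·2) = 312.965 mg/L
C(9) = 51.044 + 57.384 + 292.716 + 82.221 + 91.218 + 194.301 + 260.742 + 312.965 = 1342.591 mg/L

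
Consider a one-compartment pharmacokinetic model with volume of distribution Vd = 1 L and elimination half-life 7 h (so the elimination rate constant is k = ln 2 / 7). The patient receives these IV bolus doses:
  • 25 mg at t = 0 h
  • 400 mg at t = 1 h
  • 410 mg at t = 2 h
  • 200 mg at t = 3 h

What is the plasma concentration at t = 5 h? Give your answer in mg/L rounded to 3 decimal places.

k = ln 2 / 7 = 0.09902 per h
Dose 1 (25 mg at t=0 h): 25·exp(−0.09902·5) = 15.238 mg/L
Dose 2 (400 mg at t=1 h): 400·exp(−0.09902·4) = 269.180 mg/L
Dose 3 (410 mg at t=2 h): 410·exp(−0.09902·3) = 304.629 mg/L
Dose 4 (200 mg at t=3 h): 200·exp(−0.09902·2) = 164.067 mg/L
C(5) = 15.238 + 269.180 + 304.629 + 164.067 = 753.114 mg/L

753.114 mg/L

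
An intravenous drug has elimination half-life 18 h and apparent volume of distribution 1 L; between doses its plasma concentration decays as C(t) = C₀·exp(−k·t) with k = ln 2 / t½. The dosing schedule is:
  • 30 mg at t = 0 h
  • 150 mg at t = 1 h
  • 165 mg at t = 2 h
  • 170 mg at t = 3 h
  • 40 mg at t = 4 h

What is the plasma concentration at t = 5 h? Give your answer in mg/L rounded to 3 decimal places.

k = ln 2 / 18 = 0.03851 per h
Dose 1 (30 mg at t=0 h): 30·exp(−0.03851·5) = 24.746 mg/L
Dose 2 (150 mg at t=1 h): 150·exp(−0.03851·4) = 128.587 mg/L
Dose 3 (165 mg at t=2 h): 165·exp(−0.03851·3) = 146.998 mg/L
Dose 4 (170 mg at t=3 h): 170·exp(−0.03851·2) = 157.399 mg/L
Dose 5 (40 mg at t=4 h): 40·exp(−0.03851·1) = 38.489 mg/L
C(5) = 24.746 + 128.587 + 146.998 + 157.399 + 38.489 = 496.218 mg/L

496.218 mg/L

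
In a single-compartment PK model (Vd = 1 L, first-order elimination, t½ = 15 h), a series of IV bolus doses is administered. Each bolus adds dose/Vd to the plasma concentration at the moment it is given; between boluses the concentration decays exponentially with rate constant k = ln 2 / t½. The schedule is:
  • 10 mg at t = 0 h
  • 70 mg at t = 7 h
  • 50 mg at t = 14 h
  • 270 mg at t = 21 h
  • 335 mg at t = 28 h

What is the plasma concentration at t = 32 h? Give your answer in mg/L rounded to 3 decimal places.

k = ln 2 / 15 = 0.04621 per h
Dose 1 (10 mg at t=0 h): 10·exp(−0.04621·32) = 2.279 mg/L
Dose 2 (70 mg at t=7 h): 70·exp(−0.04621·25) = 22.049 mg/L
Dose 3 (50 mg at t=14 h): 50·exp(−0.04621·18) = 21.764 mg/L
Dose 4 (270 mg at t=21 h): 270·exp(−0.04621·11) = 162.408 mg/L
Dose 5 (335 mg at t=28 h): 335·exp(−0.04621·4) = 278.465 mg/L
C(32) = 2.279 + 22.049 + 21.764 + 162.408 + 278.465 = 486.965 mg/L

486.965 mg/L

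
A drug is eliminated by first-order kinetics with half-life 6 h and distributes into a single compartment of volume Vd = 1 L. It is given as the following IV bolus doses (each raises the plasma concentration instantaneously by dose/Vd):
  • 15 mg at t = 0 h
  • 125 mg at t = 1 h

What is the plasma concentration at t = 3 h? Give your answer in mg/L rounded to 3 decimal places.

k = ln 2 / 6 = 0.11552 per h
Dose 1 (15 mg at t=0 h): 15·exp(−0.11552·3) = 10.607 mg/L
Dose 2 (125 mg at t=1 h): 125·exp(−0.11552·2) = 99.213 mg/L
C(3) = 10.607 + 99.213 = 109.819 mg/L

109.819 mg/L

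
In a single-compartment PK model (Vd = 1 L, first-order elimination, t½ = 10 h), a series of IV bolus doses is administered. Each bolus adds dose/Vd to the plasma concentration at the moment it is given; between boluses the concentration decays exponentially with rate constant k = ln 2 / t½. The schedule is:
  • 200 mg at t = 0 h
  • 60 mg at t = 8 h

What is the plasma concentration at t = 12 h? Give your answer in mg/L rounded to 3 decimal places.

132.527 mg/L

k = ln 2 / 10 = 0.06931 per h
Dose 1 (200 mg at t=0 h): 200·exp(−0.06931·12) = 87.055 mg/L
Dose 2 (60 mg at t=8 h): 60·exp(−0.06931·4) = 45.471 mg/L
C(12) = 87.055 + 45.471 = 132.527 mg/L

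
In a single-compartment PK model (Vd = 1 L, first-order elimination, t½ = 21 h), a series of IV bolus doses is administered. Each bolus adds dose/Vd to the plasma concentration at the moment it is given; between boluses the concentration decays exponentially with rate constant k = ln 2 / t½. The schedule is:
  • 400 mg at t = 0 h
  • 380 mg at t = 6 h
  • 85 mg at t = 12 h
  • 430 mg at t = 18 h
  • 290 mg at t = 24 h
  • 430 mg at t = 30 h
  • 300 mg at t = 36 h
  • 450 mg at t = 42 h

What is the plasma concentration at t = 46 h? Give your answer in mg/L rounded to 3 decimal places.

k = ln 2 / 21 = 0.03301 per h
Dose 1 (400 mg at t=0 h): 400·exp(−0.03301·46) = 87.632 mg/L
Dose 2 (380 mg at t=6 h): 380·exp(−0.03301·40) = 101.483 mg/L
Dose 3 (85 mg at t=12 h): 85·exp(−0.03301·34) = 27.672 mg/L
Dose 4 (430 mg at t=18 h): 430·exp(−0.03301·28) = 170.646 mg/L
Dose 5 (290 mg at t=24 h): 290·exp(−0.03301·22) = 140.292 mg/L
Dose 6 (430 mg at t=30 h): 430·exp(−0.03301·16) = 253.578 mg/L
Dose 7 (300 mg at t=36 h): 300·exp(−0.03301·10) = 215.662 mg/L
Dose 8 (450 mg at t=42 h): 450·exp(−0.03301·4) = 394.342 mg/L
C(46) = 87.632 + 101.483 + 27.672 + 170.646 + 140.292 + 253.578 + 215.662 + 394.342 = 1391.307 mg/L

1391.307 mg/L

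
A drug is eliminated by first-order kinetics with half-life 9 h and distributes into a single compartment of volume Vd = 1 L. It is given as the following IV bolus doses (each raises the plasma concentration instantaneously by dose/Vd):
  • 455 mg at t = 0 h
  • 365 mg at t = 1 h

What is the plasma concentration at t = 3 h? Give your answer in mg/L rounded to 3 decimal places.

674.028 mg/L

k = ln 2 / 9 = 0.07702 per h
Dose 1 (455 mg at t=0 h): 455·exp(−0.07702·3) = 361.134 mg/L
Dose 2 (365 mg at t=1 h): 365·exp(−0.07702·2) = 312.894 mg/L
C(3) = 361.134 + 312.894 = 674.028 mg/L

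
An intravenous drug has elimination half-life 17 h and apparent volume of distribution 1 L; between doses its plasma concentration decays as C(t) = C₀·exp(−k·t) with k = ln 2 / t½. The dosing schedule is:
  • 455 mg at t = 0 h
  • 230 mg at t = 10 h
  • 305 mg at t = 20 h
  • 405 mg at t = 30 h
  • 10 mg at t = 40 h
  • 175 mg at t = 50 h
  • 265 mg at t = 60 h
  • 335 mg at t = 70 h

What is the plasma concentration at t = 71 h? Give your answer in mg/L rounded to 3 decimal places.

726.519 mg/L

k = ln 2 / 17 = 0.04077 per h
Dose 1 (455 mg at t=0 h): 455·exp(−0.04077·71) = 25.163 mg/L
Dose 2 (230 mg at t=10 h): 230·exp(−0.04077·61) = 19.123 mg/L
Dose 3 (305 mg at t=20 h): 305·exp(−0.04077·51) = 38.125 mg/L
Dose 4 (405 mg at t=30 h): 405·exp(−0.04077·41) = 76.110 mg/L
Dose 5 (10 mg at t=40 h): 10·exp(−0.04077·31) = 2.825 mg/L
Dose 6 (175 mg at t=50 h): 175·exp(−0.04077·21) = 74.332 mg/L
Dose 7 (265 mg at t=60 h): 265·exp(−0.04077·11) = 169.224 mg/L
Dose 8 (335 mg at t=70 h): 335·exp(−0.04077·1) = 321.616 mg/L
C(71) = 25.163 + 19.123 + 38.125 + 76.110 + 2.825 + 74.332 + 169.224 + 321.616 = 726.519 mg/L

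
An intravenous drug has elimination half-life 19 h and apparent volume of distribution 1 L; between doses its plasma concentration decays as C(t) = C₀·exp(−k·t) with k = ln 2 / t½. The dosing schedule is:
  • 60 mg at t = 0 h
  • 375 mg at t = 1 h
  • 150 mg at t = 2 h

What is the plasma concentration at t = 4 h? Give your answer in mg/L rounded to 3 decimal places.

527.423 mg/L

k = ln 2 / 19 = 0.03648 per h
Dose 1 (60 mg at t=0 h): 60·exp(−0.03648·4) = 51.853 mg/L
Dose 2 (375 mg at t=1 h): 375·exp(−0.03648·3) = 336.125 mg/L
Dose 3 (150 mg at t=2 h): 150·exp(−0.03648·2) = 139.445 mg/L
C(4) = 51.853 + 336.125 + 139.445 = 527.423 mg/L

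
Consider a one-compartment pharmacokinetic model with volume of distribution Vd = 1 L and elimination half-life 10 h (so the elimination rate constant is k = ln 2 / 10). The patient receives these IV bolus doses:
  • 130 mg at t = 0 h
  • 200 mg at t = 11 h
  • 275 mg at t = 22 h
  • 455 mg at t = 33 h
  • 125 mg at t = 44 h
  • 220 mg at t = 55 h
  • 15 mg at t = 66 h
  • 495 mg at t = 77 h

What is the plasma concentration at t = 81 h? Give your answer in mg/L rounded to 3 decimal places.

449.323 mg/L

k = ln 2 / 10 = 0.06931 per h
Dose 1 (130 mg at t=0 h): 130·exp(−0.06931·81) = 0.474 mg/L
Dose 2 (200 mg at t=11 h): 200·exp(−0.06931·70) = 1.563 mg/L
Dose 3 (275 mg at t=22 h): 275·exp(−0.06931·59) = 4.605 mg/L
Dose 4 (455 mg at t=33 h): 455·exp(−0.06931·48) = 16.333 mg/L
Dose 5 (125 mg at t=44 h): 125·exp(−0.06931·37) = 9.618 mg/L
Dose 6 (220 mg at t=55 h): 220·exp(−0.06931·26) = 36.286 mg/L
Dose 7 (15 mg at t=66 h): 15·exp(−0.06931·15) = 5.303 mg/L
Dose 8 (495 mg at t=77 h): 495·exp(−0.06931·4) = 375.140 mg/L
C(81) = 0.474 + 1.563 + 4.605 + 16.333 + 9.618 + 36.286 + 5.303 + 375.140 = 449.323 mg/L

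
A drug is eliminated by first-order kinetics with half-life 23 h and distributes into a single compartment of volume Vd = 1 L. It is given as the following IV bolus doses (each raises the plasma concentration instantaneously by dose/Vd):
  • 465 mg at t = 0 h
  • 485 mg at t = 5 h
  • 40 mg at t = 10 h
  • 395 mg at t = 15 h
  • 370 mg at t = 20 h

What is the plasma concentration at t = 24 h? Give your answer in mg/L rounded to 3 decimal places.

k = ln 2 / 23 = 0.03014 per h
Dose 1 (465 mg at t=0 h): 465·exp(−0.03014·24) = 225.598 mg/L
Dose 2 (485 mg at t=5 h): 485·exp(−0.03014·19) = 273.568 mg/L
Dose 3 (40 mg at t=10 h): 40·exp(−0.03014·14) = 26.232 mg/L
Dose 4 (395 mg at t=15 h): 395·exp(−0.03014·9) = 301.164 mg/L
Dose 5 (370 mg at t=20 h): 370·exp(−0.03014·4) = 327.981 mg/L
C(24) = 225.598 + 273.568 + 26.232 + 301.164 + 327.981 = 1154.542 mg/L

1154.542 mg/L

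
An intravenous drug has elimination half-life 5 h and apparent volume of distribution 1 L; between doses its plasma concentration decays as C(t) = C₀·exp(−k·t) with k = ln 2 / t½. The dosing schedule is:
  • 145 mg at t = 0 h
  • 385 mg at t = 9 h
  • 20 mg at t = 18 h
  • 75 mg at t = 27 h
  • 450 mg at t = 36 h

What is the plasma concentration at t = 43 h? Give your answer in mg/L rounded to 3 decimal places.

k = ln 2 / 5 = 0.13863 per h
Dose 1 (145 mg at t=0 h): 145·exp(−0.13863·43) = 0.374 mg/L
Dose 2 (385 mg at t=9 h): 385·exp(−0.13863·34) = 3.455 mg/L
Dose 3 (20 mg at t=18 h): 20·exp(−0.13863·25) = 0.625 mg/L
Dose 4 (75 mg at t=27 h): 75·exp(−0.13863·16) = 8.161 mg/L
Dose 5 (450 mg at t=36 h): 450·exp(−0.13863·7) = 170.518 mg/L
C(43) = 0.374 + 3.455 + 0.625 + 8.161 + 170.518 = 183.133 mg/L

183.133 mg/L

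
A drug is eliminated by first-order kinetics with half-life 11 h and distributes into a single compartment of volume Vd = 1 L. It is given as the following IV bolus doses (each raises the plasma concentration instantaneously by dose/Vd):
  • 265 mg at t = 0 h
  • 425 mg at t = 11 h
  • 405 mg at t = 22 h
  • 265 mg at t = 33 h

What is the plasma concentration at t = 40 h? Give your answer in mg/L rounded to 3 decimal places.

390.422 mg/L

k = ln 2 / 11 = 0.06301 per h
Dose 1 (265 mg at t=0 h): 265·exp(−0.06301·40) = 21.310 mg/L
Dose 2 (425 mg at t=11 h): 425·exp(−0.06301·29) = 68.354 mg/L
Dose 3 (405 mg at t=22 h): 405·exp(−0.06301·18) = 130.275 mg/L
Dose 4 (265 mg at t=33 h): 265·exp(−0.06301·7) = 170.483 mg/L
C(40) = 21.310 + 68.354 + 130.275 + 170.483 = 390.422 mg/L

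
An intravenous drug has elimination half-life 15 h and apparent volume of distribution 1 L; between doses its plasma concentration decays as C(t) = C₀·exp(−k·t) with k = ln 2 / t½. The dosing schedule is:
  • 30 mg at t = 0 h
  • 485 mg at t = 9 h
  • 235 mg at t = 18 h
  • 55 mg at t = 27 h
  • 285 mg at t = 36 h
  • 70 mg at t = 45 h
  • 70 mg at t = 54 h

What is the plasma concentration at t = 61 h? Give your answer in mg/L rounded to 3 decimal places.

k = ln 2 / 15 = 0.04621 per h
Dose 1 (30 mg at t=0 h): 30·exp(−0.04621·61) = 1.790 mg/L
Dose 2 (485 mg at t=9 h): 485·exp(−0.04621·52) = 43.870 mg/L
Dose 3 (235 mg at t=18 h): 235·exp(−0.04621·43) = 32.219 mg/L
Dose 4 (55 mg at t=27 h): 55·exp(−0.04621·34) = 11.430 mg/L
Dose 5 (285 mg at t=36 h): 285·exp(−0.04621·25) = 89.769 mg/L
Dose 6 (70 mg at t=45 h): 70·exp(−0.04621·16) = 33.419 mg/L
Dose 7 (70 mg at t=54 h): 70·exp(−0.04621·7) = 50.654 mg/L
C(61) = 1.790 + 43.870 + 32.219 + 11.430 + 89.769 + 33.419 + 50.654 = 263.153 mg/L

263.153 mg/L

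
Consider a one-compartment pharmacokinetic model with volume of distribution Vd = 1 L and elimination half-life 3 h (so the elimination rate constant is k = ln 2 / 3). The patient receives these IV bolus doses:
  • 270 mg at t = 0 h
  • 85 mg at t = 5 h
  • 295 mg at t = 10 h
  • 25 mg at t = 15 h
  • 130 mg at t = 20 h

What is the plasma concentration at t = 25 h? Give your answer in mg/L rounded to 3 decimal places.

54.320 mg/L

k = ln 2 / 3 = 0.23105 per h
Dose 1 (270 mg at t=0 h): 270·exp(−0.23105·25) = 0.837 mg/L
Dose 2 (85 mg at t=5 h): 85·exp(−0.23105·20) = 0.837 mg/L
Dose 3 (295 mg at t=10 h): 295·exp(−0.23105·15) = 9.219 mg/L
Dose 4 (25 mg at t=15 h): 25·exp(−0.23105·10) = 2.480 mg/L
Dose 5 (130 mg at t=20 h): 130·exp(−0.23105·5) = 40.947 mg/L
C(25) = 0.837 + 0.837 + 9.219 + 2.480 + 40.947 = 54.320 mg/L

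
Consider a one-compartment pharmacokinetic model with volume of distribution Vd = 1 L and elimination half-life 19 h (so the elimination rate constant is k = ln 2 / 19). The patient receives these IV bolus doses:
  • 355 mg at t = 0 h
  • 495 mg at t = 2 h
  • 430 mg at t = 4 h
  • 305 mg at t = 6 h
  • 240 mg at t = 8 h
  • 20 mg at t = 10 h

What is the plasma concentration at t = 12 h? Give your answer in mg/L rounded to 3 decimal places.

1365.037 mg/L

k = ln 2 / 19 = 0.03648 per h
Dose 1 (355 mg at t=0 h): 355·exp(−0.03648·12) = 229.142 mg/L
Dose 2 (495 mg at t=2 h): 495·exp(−0.03648·10) = 343.691 mg/L
Dose 3 (430 mg at t=4 h): 430·exp(−0.03648·8) = 321.158 mg/L
Dose 4 (305 mg at t=6 h): 305·exp(−0.03648·6) = 245.040 mg/L
Dose 5 (240 mg at t=8 h): 240·exp(−0.03648·4) = 207.413 mg/L
Dose 6 (20 mg at t=10 h): 20·exp(−0.03648·2) = 18.593 mg/L
C(12) = 229.142 + 343.691 + 321.158 + 245.040 + 207.413 + 18.593 = 1365.037 mg/L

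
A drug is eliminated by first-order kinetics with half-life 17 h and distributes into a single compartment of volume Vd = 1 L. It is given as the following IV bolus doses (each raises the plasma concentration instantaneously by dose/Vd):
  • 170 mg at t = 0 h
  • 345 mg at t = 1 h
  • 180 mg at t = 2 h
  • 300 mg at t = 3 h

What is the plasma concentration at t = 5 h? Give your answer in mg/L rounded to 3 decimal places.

867.511 mg/L

k = ln 2 / 17 = 0.04077 per h
Dose 1 (170 mg at t=0 h): 170·exp(−0.04077·5) = 138.647 mg/L
Dose 2 (345 mg at t=1 h): 345·exp(−0.04077·4) = 293.082 mg/L
Dose 3 (180 mg at t=2 h): 180·exp(−0.04077·3) = 159.276 mg/L
Dose 4 (300 mg at t=3 h): 300·exp(−0.04077·2) = 276.507 mg/L
C(5) = 138.647 + 293.082 + 159.276 + 276.507 = 867.511 mg/L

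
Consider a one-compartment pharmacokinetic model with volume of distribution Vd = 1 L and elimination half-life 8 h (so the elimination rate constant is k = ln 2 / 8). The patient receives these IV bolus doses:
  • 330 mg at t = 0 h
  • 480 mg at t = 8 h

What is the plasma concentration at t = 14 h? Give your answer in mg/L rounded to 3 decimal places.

k = ln 2 / 8 = 0.08664 per h
Dose 1 (330 mg at t=0 h): 330·exp(−0.08664·14) = 98.110 mg/L
Dose 2 (480 mg at t=8 h): 480·exp(−0.08664·6) = 285.410 mg/L
C(14) = 98.110 + 285.410 = 383.519 mg/L

383.519 mg/L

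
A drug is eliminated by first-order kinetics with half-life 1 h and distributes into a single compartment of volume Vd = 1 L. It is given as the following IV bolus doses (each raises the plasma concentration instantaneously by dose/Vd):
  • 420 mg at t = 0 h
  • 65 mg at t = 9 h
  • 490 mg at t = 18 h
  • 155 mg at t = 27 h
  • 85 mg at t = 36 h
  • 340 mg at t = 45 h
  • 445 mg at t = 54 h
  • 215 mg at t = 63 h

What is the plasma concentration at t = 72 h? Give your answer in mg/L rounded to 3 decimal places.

0.422 mg/L

k = ln 2 / 1 = 0.69315 per h
Dose 1 (420 mg at t=0 h): 420·exp(−0.69315·72) = 0.000 mg/L
Dose 2 (65 mg at t=9 h): 65·exp(−0.69315·63) = 0.000 mg/L
Dose 3 (490 mg at t=18 h): 490·exp(−0.69315·54) = 0.000 mg/L
Dose 4 (155 mg at t=27 h): 155·exp(−0.69315·45) = 0.000 mg/L
Dose 5 (85 mg at t=36 h): 85·exp(−0.69315·36) = 0.000 mg/L
Dose 6 (340 mg at t=45 h): 340·exp(−0.69315·27) = 0.000 mg/L
Dose 7 (445 mg at t=54 h): 445·exp(−0.69315·18) = 0.002 mg/L
Dose 8 (215 mg at t=63 h): 215·exp(−0.69315·9) = 0.420 mg/L
C(72) = 0.000 + 0.000 + 0.000 + 0.000 + 0.000 + 0.000 + 0.002 + 0.420 = 0.422 mg/L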